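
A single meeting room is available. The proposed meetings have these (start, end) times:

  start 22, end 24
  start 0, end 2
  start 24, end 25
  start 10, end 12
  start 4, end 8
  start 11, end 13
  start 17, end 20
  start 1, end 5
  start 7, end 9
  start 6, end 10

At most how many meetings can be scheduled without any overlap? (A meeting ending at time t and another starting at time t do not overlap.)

6

Greedy by earliest finish: after sorting by end time, pick each interval compatible with the last pick.
By end time: (0,2), (1,5), (4,8), (7,9), (6,10), (10,12), (11,13), (17,20), (22,24), (24,25).
Pick (0,2); next start ≥ 2 → (4,8); next start ≥ 8 → (10,12); next start ≥ 12 → (17,20); next start ≥ 20 → (22,24); next start ≥ 24 → (24,25).
Selected 6 meetings.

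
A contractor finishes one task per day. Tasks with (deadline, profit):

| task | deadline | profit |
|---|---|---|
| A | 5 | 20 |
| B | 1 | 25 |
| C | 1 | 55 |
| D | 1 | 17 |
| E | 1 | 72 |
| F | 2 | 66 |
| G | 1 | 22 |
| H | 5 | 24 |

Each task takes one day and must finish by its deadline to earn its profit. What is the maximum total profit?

Sort by profit descending; place each in the latest free slot ≤ its deadline.
Profit order: E=72 F=66 C=55 B=25 H=24 G=22 A=20 D=17
Assign: E→slot 1, F→slot 2, C skipped, B skipped, H→slot 5, G skipped, A→slot 4, D skipped.
Slots: [1:E] [2:F] [4:A] [5:H]
Profit = 72 + 66 + 20 + 24 = 182

182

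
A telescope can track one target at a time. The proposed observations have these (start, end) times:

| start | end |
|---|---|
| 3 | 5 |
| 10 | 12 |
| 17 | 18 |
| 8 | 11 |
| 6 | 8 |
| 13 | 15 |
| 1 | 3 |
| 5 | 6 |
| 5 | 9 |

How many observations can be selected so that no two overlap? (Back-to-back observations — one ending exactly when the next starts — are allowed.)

7

Sort by end time and greedily take each interval whose start is ≥ the last chosen end.
Sorted by end: (1,3)  (3,5)  (5,6)  (6,8)  (5,9)  (8,11)  (10,12)  (13,15)  (17,18)
take (1,3); take (3,5); take (5,6); take (6,8); take (8,11); skip (10,12); take (13,15); take (17,18).
Selected 7 observations.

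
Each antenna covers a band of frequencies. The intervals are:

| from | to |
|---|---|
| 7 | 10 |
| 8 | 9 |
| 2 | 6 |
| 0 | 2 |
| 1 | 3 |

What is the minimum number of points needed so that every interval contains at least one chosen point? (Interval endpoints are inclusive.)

2

Process intervals by earliest right end; each time one isn't hit yet, stab at its right endpoint.
Sorted: [0,2] [1,3] [2,6] [8,9] [7,10]
{[0,2],[1,3],[2,6]} hit by 2; {[8,9],[7,10]} hit by 9.
Points: 2, 9 (2 total).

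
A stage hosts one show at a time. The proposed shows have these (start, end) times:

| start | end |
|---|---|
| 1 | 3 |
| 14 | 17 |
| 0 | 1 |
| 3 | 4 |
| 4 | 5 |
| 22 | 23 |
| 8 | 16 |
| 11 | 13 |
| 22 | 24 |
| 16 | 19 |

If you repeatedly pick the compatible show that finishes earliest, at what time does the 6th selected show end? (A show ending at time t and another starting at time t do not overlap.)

Greedy by earliest finish: after sorting by end time, pick each interval compatible with the last pick.
By end time: (0,1), (1,3), (3,4), (4,5), (11,13), (8,16), (14,17), (16,19), (22,23), (22,24).
Pick (0,1); next start ≥ 1 → (1,3); next start ≥ 3 → (3,4); next start ≥ 4 → (4,5); next start ≥ 5 → (11,13); next start ≥ 13 → (14,17); next start ≥ 17 → (22,23).
Selected: (0,1) (1,3) (3,4) (4,5) (11,13) (14,17) (22,23)

17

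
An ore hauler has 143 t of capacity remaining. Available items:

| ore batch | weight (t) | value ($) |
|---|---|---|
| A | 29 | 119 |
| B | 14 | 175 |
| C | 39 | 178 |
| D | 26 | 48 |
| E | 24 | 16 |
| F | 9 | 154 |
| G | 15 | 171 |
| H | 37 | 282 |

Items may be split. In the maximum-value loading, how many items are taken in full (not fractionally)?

6

Greedy by value/weight ratio, highest first.
Ratios (sorted): F 17.11, B 12.50, G 11.40, H 7.62, C 4.56, A 4.10, D 1.85, E 0.67
take F (9 @ 154); take B (14 @ 175); take G (15 @ 171); take H (37 @ 282); take C (39 @ 178); take A (29 @ 119). Capacity used 143/143.
6 item(s) taken whole.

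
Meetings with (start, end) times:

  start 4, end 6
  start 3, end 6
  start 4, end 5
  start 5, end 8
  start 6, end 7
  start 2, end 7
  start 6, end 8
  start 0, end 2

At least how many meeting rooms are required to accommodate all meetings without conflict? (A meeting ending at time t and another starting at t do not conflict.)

4

The answer is the maximum number of intervals overlapping at any instant.
starts: [0, 2, 3, 4, 4, 5, 6, 6]
ends:   [2, 5, 6, 6, 7, 7, 8, 8]
s0→1 e2→0 s2→1 s3→2 s4→3 s4→4  — peak 4.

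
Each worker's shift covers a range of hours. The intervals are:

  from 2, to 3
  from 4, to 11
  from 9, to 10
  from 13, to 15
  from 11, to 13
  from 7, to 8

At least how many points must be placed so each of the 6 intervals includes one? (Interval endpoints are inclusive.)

By right end: [2,3]  [7,8]  [9,10]  [4,11]  [11,13]  [13,15]
[2,3] uncovered → point at 3; [7,8] uncovered → point at 8; [9,10] uncovered → point at 10; [11,13] uncovered → point at 13.
Points: 3, 8, 10, 13 (4 total).

4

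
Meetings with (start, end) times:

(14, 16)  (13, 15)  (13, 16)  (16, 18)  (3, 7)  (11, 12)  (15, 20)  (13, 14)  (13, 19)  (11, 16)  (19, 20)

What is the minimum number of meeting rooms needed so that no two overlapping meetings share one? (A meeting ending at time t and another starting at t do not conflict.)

starts: [3, 11, 11, 13, 13, 13, 13, 14, 15, 16, 19]
ends:   [7, 12, 14, 15, 16, 16, 16, 18, 19, 20, 20]
s3→1 e7→0 s11→1 s11→2 e12→1 s13→2 s13→3 s13→4 s13→5  — peak 5.

5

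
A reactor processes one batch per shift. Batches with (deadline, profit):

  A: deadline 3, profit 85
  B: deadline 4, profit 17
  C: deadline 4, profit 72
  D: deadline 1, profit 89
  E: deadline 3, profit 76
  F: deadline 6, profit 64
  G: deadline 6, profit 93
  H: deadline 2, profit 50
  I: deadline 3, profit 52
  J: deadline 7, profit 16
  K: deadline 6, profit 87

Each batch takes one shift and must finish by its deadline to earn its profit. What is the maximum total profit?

518

Sort by profit descending; place each in the latest free slot ≤ its deadline.
By profit: G(d6,93), D(d1,89), K(d6,87), A(d3,85), E(d3,76), C(d4,72), F(d6,64), I(d3,52), H(d2,50), B(d4,17), J(d7,16)
G→slot 6; D→slot 1; K→slot 5; A→slot 3; E→slot 2; C→slot 4; F skipped; I skipped; H skipped; B skipped; J→slot 7.
Profit = 89 + 76 + 85 + 72 + 87 + 93 + 16 = 518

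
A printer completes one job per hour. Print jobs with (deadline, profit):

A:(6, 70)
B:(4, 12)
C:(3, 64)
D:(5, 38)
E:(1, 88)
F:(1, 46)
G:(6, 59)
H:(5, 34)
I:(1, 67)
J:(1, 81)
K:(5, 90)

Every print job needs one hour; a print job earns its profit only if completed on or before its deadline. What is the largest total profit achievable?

Sort by profit descending; place each in the latest free slot ≤ its deadline.
Profit order: K=90 E=88 J=81 A=70 I=67 C=64 G=59 F=46 D=38 H=34 B=12
Assign: K→slot 5, E→slot 1, J skipped, A→slot 6, I skipped, C→slot 3, G→slot 4, F skipped, D→slot 2, H skipped, B skipped.
Slots: [1:E] [2:D] [3:C] [4:G] [5:K] [6:A]
Profit = 88 + 38 + 64 + 59 + 90 + 70 = 409

409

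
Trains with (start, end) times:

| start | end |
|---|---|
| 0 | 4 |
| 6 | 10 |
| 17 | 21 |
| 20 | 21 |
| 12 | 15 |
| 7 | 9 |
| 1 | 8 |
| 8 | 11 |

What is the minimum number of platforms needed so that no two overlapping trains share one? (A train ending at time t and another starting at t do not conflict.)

The answer is the maximum number of intervals overlapping at any instant.
Events (time:±→running): 0:+→1 1:+→2 4:-→1 6:+→2 7:+→3 … peak 3.

3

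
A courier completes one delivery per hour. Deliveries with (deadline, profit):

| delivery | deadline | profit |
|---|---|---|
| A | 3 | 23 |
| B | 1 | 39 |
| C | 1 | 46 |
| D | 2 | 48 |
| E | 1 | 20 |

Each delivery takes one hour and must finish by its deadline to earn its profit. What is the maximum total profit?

Sort by profit descending; place each in the latest free slot ≤ its deadline.
By profit: D(d2,48), C(d1,46), B(d1,39), A(d3,23), E(d1,20)
D→slot 2; C→slot 1; B skipped; A→slot 3; E skipped.
Profit = 46 + 48 + 23 = 117

117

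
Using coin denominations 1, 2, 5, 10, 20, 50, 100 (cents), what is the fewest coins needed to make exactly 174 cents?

5

Greedy: take as many of the largest coin as possible, then repeat with the remainder.
174 − 1×100→74 − 1×50→24 − 1×20→4 − 2×2→0
Total coins = 1 + 1 + 1 + 2 = 5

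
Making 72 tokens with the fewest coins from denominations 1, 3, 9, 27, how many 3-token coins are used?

72 = 2×27 + 2×9
Count of 3: 0

0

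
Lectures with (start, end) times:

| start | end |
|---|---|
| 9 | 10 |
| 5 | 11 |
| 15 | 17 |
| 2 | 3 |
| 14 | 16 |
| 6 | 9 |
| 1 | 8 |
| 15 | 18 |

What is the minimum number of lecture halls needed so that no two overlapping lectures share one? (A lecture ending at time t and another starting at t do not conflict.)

Events (time:±→running): 1:+→1 2:+→2 3:-→1 5:+→2 6:+→3 … peak 3.

3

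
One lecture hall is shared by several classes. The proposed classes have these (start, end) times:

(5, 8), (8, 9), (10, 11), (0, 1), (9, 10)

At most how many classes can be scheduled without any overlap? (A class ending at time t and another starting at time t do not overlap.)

Greedy by earliest finish: after sorting by end time, pick each interval compatible with the last pick.
Sorted by end: (0,1)  (5,8)  (8,9)  (9,10)  (10,11)
take (0,1); take (5,8); take (8,9); take (9,10); take (10,11).
Selected 5 classes.

5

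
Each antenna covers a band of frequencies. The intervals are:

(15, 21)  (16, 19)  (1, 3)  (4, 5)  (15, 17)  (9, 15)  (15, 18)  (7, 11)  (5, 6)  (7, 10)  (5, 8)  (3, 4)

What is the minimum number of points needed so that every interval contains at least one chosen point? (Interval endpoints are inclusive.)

Process intervals by earliest right end; each time one isn't hit yet, stab at its right endpoint.
By right end: [1,3]  [3,4]  [4,5]  [5,6]  [5,8]  [7,10]  [7,11]  [9,15]  [15,17]  [15,18]  [16,19]  [15,21]
[1,3] uncovered → point at 3; [4,5] uncovered → point at 5; [7,10] uncovered → point at 10; [15,17] uncovered → point at 17.
Points: 3, 5, 10, 17 (4 total).

4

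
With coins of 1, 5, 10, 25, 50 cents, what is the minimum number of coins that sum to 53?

53 = 1×50 + 3×1
Total coins = 1 + 3 = 4

4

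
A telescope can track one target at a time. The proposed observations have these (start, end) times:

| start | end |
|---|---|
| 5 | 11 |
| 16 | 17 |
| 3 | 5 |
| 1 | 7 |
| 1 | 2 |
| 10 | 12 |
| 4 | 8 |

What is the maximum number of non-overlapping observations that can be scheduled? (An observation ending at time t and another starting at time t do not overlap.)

4

Greedy by earliest finish: after sorting by end time, pick each interval compatible with the last pick.
By end time: (1,2), (3,5), (1,7), (4,8), (5,11), (10,12), (16,17).
Pick (1,2); next start ≥ 2 → (3,5); next start ≥ 5 → (5,11); next start ≥ 11 → (16,17).
Selected 4 observations.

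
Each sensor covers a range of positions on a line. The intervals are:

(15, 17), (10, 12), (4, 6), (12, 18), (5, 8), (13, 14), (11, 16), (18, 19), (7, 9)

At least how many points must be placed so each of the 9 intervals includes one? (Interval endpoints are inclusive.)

6

Process intervals by earliest right end; each time one isn't hit yet, stab at its right endpoint.
By right end: [4,6]  [5,8]  [7,9]  [10,12]  [13,14]  [11,16]  [15,17]  [12,18]  [18,19]
[4,6] uncovered → point at 6; [7,9] uncovered → point at 9; [10,12] uncovered → point at 12; [13,14] uncovered → point at 14; [15,17] uncovered → point at 17; [18,19] uncovered → point at 19.
Points: 6, 9, 12, 14, 17, 19 (6 total).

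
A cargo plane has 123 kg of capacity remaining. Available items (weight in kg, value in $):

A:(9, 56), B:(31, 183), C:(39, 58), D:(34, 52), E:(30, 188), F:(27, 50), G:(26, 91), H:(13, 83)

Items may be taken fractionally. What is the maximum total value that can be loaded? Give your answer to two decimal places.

Greedy by value/weight ratio, highest first.
Order: H (83/13=6.38) > E (188/30=6.27) > A (56/9=6.22) > B (183/31=5.90) > G (91/26=3.50) > F (50/27=1.85) > D (52/34=1.53) > C (58/39=1.49)
Fill: take H (13 @ 83) → take E (30 @ 188) → take A (9 @ 56) → take B (31 @ 183) → take G (26 @ 91) → take 14/27 of F → 25.93; 123/123 used.
Total value = 626.93

626.93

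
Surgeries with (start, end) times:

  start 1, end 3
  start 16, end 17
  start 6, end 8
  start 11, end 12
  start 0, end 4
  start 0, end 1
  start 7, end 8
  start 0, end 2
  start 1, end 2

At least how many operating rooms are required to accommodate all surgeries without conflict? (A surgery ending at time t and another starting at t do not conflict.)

4

The answer is the maximum number of intervals overlapping at any instant.
starts: [0, 0, 0, 1, 1, 6, 7, 11, 16]
ends:   [1, 2, 2, 3, 4, 8, 8, 12, 17]
s0→1 s0→2 s0→3 e1→2 s1→3 s1→4  — peak 4.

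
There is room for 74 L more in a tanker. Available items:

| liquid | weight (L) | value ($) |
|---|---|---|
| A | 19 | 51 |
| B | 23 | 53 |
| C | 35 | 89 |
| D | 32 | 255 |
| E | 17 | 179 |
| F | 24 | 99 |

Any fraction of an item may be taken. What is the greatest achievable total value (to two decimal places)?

Order: E (179/17=10.53) > D (255/32=7.97) > F (99/24=4.12) > A (51/19=2.68) > C (89/35=2.54) > B (53/23=2.30)
Fill: take E (17 @ 179) → take D (32 @ 255) → take F (24 @ 99) → take 1/19 of A → 2.68; 74/74 used.
Total value = 535.68

535.68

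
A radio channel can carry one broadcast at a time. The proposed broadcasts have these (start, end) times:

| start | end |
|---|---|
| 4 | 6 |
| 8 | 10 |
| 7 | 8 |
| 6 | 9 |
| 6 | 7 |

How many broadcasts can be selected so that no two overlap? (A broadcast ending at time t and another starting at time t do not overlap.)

Sorted by end: (4,6)  (6,7)  (7,8)  (6,9)  (8,10)
take (4,6); take (6,7); take (7,8); take (8,10).
Selected 4 broadcasts.

4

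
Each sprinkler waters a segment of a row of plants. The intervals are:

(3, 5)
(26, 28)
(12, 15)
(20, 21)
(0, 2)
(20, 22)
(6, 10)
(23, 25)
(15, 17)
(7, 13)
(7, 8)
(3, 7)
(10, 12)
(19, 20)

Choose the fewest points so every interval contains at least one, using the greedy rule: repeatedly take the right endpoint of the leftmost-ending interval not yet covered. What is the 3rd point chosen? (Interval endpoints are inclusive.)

8

Sorted: [0,2] [3,5] [3,7] [7,8] [6,10] [10,12] [7,13] [12,15] [15,17] [19,20] [20,21] [20,22] [23,25] [26,28]
{[0,2]} hit by 2; {[3,5],[3,7]} hit by 5; {[7,8],[6,10]} hit by 8; {[10,12],[7,13],[12,15]} hit by 12; {[15,17]} hit by 17; {[19,20],[20,21],[20,22]} hit by 20; {[23,25]} hit by 25; {[26,28]} hit by 28.
Points: 2, 5, 8, 12, 17, 20, 25, 28 (8 total).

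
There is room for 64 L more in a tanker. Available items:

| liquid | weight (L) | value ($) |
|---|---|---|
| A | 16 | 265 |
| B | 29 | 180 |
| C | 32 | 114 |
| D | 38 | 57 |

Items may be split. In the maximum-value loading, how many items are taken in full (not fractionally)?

2

Ratios (sorted): A 16.56, B 6.21, C 3.56, D 1.50
take A (16 @ 265); take B (29 @ 180); take 19/32 of C → 67.69. Capacity used 64/64.
2 item(s) taken whole; one partial (take 19/32 of C).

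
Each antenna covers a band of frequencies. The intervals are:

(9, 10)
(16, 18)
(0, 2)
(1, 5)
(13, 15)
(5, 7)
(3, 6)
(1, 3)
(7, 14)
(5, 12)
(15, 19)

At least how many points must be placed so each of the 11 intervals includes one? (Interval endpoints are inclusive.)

5

Sort by right endpoint; whenever an interval is uncovered, place a point at its right end.
Sorted: [0,2] [1,3] [1,5] [3,6] [5,7] [9,10] [5,12] [7,14] [13,15] [16,18] [15,19]
{[0,2],[1,3],[1,5]} hit by 2; {[3,6],[5,7]} hit by 6; {[9,10],[5,12],[7,14]} hit by 10; {[13,15]} hit by 15; {[16,18],[15,19]} hit by 18.
Points: 2, 6, 10, 15, 18 (5 total).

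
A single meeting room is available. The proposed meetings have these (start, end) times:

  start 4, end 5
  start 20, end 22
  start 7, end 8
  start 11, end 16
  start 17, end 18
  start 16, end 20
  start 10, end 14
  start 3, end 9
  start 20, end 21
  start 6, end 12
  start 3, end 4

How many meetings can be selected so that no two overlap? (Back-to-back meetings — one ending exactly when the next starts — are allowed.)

6

Sort by end time and greedily take each interval whose start is ≥ the last chosen end.
By end time: (3,4), (4,5), (7,8), (3,9), (6,12), (10,14), (11,16), (17,18), (16,20), (20,21), (20,22).
Pick (3,4); next start ≥ 4 → (4,5); next start ≥ 5 → (7,8); next start ≥ 8 → (10,14); next start ≥ 14 → (17,18); next start ≥ 18 → (20,21).
Selected 6 meetings.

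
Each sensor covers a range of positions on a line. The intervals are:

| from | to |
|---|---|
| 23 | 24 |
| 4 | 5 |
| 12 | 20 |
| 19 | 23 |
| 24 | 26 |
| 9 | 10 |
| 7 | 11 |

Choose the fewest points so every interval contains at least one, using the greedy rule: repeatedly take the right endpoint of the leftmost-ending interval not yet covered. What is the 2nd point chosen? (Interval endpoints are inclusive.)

Sort by right endpoint; whenever an interval is uncovered, place a point at its right end.
Sorted: [4,5] [9,10] [7,11] [12,20] [19,23] [23,24] [24,26]
{[4,5]} hit by 5; {[9,10],[7,11]} hit by 10; {[12,20],[19,23]} hit by 20; {[23,24],[24,26]} hit by 24.
Points: 5, 10, 20, 24 (4 total).

10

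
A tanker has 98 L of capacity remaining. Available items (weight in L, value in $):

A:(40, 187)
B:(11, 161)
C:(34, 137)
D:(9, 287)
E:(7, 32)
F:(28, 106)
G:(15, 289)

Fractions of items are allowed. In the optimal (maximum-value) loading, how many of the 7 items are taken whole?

Sort by value per unit weight and fill in that order.
Order: D (287/9=31.89) > G (289/15=19.27) > B (161/11=14.64) > A (187/40=4.67) > E (32/7=4.57) > C (137/34=4.03) > F (106/28=3.79)
Fill: take D (9 @ 287) → take G (15 @ 289) → take B (11 @ 161) → take A (40 @ 187) → take E (7 @ 32) → take 16/34 of C → 64.47; 98/98 used.
5 item(s) taken whole; one partial (take 16/34 of C).

5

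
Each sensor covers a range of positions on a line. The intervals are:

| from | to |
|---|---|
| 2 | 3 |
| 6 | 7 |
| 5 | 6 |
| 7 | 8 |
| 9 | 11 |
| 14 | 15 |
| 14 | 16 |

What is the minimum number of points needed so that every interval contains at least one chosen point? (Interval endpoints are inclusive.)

Sort by right endpoint; whenever an interval is uncovered, place a point at its right end.
Sorted: [2,3] [5,6] [6,7] [7,8] [9,11] [14,15] [14,16]
{[2,3]} hit by 3; {[5,6],[6,7]} hit by 6; {[7,8]} hit by 8; {[9,11]} hit by 11; {[14,15],[14,16]} hit by 15.
Points: 3, 6, 8, 11, 15 (5 total).

5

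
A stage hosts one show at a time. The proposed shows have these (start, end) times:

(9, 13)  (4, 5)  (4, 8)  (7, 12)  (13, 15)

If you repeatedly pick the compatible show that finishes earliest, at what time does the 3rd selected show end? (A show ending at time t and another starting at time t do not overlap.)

15

Sorted by end: (4,5)  (4,8)  (7,12)  (9,13)  (13,15)
take (4,5); skip (4,8); take (7,12); skip (9,13); take (13,15).
Selected: (4,5) (7,12) (13,15)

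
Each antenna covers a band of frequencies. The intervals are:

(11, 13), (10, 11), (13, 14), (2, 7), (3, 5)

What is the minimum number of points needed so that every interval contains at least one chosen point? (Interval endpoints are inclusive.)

Sort by right endpoint; whenever an interval is uncovered, place a point at its right end.
By right end: [3,5]  [2,7]  [10,11]  [11,13]  [13,14]
[3,5] uncovered → point at 5; [10,11] uncovered → point at 11; [13,14] uncovered → point at 14.
Points: 5, 11, 14 (3 total).

3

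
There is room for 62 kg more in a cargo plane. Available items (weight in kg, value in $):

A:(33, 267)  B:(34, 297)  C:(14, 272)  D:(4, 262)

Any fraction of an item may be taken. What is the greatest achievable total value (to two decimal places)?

Sort by value per unit weight and fill in that order.
Ratios (sorted): D 65.50, C 19.43, B 8.74, A 8.09
take D (4 @ 262); take C (14 @ 272); take B (34 @ 297); take 10/33 of A → 80.91. Capacity used 62/62.
Total value = 911.91

911.91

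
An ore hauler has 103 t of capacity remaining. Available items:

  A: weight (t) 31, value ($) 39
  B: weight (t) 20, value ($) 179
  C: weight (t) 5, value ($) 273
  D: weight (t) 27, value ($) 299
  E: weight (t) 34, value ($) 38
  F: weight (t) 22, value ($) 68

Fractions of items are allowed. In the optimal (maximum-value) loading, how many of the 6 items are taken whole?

Greedy by value/weight ratio, highest first.
Ratios (sorted): C 54.60, D 11.07, B 8.95, F 3.09, A 1.26, E 1.12
take C (5 @ 273); take D (27 @ 299); take B (20 @ 179); take F (22 @ 68); take 29/31 of A → 36.48. Capacity used 103/103.
4 item(s) taken whole; one partial (take 29/31 of A).

4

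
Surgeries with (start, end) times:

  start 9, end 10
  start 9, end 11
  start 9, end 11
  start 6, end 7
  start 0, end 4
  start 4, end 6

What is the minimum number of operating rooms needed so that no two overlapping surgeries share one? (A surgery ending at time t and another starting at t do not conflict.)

3

The answer is the maximum number of intervals overlapping at any instant.
starts: [0, 4, 6, 9, 9, 9]
ends:   [4, 6, 7, 10, 11, 11]
s0→1 e4→0 s4→1 e6→0 s6→1 e7→0 s9→1 s9→2 s9→3  — peak 3.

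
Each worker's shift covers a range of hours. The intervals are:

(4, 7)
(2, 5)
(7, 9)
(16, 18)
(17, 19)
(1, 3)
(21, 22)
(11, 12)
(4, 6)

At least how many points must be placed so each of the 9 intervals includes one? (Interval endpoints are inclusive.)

6

Process intervals by earliest right end; each time one isn't hit yet, stab at its right endpoint.
Sorted: [1,3] [2,5] [4,6] [4,7] [7,9] [11,12] [16,18] [17,19] [21,22]
{[1,3],[2,5]} hit by 3; {[4,6],[4,7]} hit by 6; {[7,9]} hit by 9; {[11,12]} hit by 12; {[16,18],[17,19]} hit by 18; {[21,22]} hit by 22.
Points: 3, 6, 9, 12, 18, 22 (6 total).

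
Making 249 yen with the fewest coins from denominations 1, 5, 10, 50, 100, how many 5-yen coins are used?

1

Greedy: take as many of the largest coin as possible, then repeat with the remainder.
249 = 2×100 + 4×10 + 1×5 + 4×1
Count of 5: 1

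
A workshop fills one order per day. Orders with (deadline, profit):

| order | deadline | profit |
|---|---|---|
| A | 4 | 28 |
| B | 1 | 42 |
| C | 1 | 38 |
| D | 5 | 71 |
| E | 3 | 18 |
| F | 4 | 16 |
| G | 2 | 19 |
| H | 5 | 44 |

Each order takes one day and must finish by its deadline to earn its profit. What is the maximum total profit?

Take jobs in profit order; each goes to the latest open slot no later than its deadline.
Profit order: D=71 H=44 B=42 C=38 A=28 G=19 E=18 F=16
Assign: D→slot 5, H→slot 4, B→slot 1, C skipped, A→slot 3, G→slot 2, E skipped, F skipped.
Slots: [1:B] [2:G] [3:A] [4:H] [5:D]
Profit = 42 + 19 + 28 + 44 + 71 = 204

204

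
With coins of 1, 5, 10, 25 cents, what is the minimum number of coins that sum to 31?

Greedy: take as many of the largest coin as possible, then repeat with the remainder.
31 − 1×25→6 − 1×5→1 − 1×1→0
Total coins = 1 + 1 + 1 = 3

3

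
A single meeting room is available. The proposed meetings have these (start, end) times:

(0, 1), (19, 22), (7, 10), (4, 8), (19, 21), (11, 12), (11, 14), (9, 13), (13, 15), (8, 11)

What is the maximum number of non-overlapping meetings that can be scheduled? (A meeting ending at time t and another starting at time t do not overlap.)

6

By end time: (0,1), (4,8), (7,10), (8,11), (11,12), (9,13), (11,14), (13,15), (19,21), (19,22).
Pick (0,1); next start ≥ 1 → (4,8); next start ≥ 8 → (8,11); next start ≥ 11 → (11,12); next start ≥ 12 → (13,15); next start ≥ 15 → (19,21).
Selected 6 meetings.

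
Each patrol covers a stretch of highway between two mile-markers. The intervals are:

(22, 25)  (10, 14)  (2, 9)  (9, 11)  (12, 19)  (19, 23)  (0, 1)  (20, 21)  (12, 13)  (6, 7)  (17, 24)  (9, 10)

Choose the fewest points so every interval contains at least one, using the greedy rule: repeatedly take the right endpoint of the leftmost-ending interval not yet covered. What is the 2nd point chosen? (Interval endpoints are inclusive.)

Sort by right endpoint; whenever an interval is uncovered, place a point at its right end.
By right end: [0,1]  [6,7]  [2,9]  [9,10]  [9,11]  [12,13]  [10,14]  [12,19]  [20,21]  [19,23]  [17,24]  [22,25]
[0,1] uncovered → point at 1; [6,7] uncovered → point at 7; [9,10] uncovered → point at 10; [12,13] uncovered → point at 13; [20,21] uncovered → point at 21; [22,25] uncovered → point at 25.
Points: 1, 7, 10, 13, 21, 25 (6 total).

7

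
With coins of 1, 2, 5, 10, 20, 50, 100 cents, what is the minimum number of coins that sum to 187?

6

187 = 1×100 + 1×50 + 1×20 + 1×10 + 1×5 + 1×2
Total coins = 1 + 1 + 1 + 1 + 1 + 1 = 6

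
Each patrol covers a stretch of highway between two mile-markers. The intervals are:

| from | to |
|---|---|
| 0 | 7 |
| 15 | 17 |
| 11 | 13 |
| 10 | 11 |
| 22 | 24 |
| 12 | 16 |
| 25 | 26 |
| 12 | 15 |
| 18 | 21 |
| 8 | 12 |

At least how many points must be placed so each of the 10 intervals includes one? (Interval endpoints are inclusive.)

6

Process intervals by earliest right end; each time one isn't hit yet, stab at its right endpoint.
By right end: [0,7]  [10,11]  [8,12]  [11,13]  [12,15]  [12,16]  [15,17]  [18,21]  [22,24]  [25,26]
[0,7] uncovered → point at 7; [10,11] uncovered → point at 11; [12,15] uncovered → point at 15; [18,21] uncovered → point at 21; [22,24] uncovered → point at 24; [25,26] uncovered → point at 26.
Points: 7, 11, 15, 21, 24, 26 (6 total).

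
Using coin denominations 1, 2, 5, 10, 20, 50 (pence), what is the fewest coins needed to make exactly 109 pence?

Use the largest denomination that fits, subtract, and repeat.
109 = 2×50 + 1×5 + 2×2
Total coins = 2 + 1 + 2 = 5

5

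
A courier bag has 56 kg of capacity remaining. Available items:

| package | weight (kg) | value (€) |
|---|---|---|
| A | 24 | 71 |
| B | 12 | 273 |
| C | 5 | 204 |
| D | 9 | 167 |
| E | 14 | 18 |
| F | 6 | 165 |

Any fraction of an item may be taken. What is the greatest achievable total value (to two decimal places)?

880.00

Sort by value per unit weight and fill in that order.
Order: C (204/5=40.80) > F (165/6=27.50) > B (273/12=22.75) > D (167/9=18.56) > A (71/24=2.96) > E (18/14=1.29)
Fill: take C (5 @ 204) → take F (6 @ 165) → take B (12 @ 273) → take D (9 @ 167) → take A (24 @ 71); 56/56 used.
Total value = 880.00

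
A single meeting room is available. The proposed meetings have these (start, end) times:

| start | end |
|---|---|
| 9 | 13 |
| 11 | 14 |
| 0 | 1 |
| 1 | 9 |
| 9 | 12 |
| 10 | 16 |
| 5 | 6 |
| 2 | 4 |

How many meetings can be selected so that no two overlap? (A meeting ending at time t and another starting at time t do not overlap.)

4

Greedy by earliest finish: after sorting by end time, pick each interval compatible with the last pick.
Sorted by end: (0,1)  (2,4)  (5,6)  (1,9)  (9,12)  (9,13)  (11,14)  (10,16)
take (0,1); take (2,4); take (5,6); take (9,12).
Selected 4 meetings.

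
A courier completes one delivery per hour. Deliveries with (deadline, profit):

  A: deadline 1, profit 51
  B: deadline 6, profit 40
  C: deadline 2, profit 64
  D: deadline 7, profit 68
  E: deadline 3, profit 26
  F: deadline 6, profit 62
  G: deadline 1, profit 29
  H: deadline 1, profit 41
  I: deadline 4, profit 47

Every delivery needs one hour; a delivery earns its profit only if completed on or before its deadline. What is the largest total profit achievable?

358

Take jobs in profit order; each goes to the latest open slot no later than its deadline.
Profit order: D=68 C=64 F=62 A=51 I=47 H=41 B=40 G=29 E=26
Assign: D→slot 7, C→slot 2, F→slot 6, A→slot 1, I→slot 4, H skipped, B→slot 5, G skipped, E→slot 3.
Slots: [1:A] [2:C] [3:E] [4:I] [5:B] [6:F] [7:D]
Profit = 51 + 64 + 26 + 47 + 40 + 62 + 68 = 358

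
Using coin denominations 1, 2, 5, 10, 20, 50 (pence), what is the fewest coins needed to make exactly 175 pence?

175 = 3×50 + 1×20 + 1×5
Total coins = 3 + 1 + 1 = 5

5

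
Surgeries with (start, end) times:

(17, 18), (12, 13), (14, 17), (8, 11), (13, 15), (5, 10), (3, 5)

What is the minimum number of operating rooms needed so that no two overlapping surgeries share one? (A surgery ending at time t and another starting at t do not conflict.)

2

starts: [3, 5, 8, 12, 13, 14, 17]
ends:   [5, 10, 11, 13, 15, 17, 18]
s3→1 e5→0 s5→1 s8→2  — peak 2.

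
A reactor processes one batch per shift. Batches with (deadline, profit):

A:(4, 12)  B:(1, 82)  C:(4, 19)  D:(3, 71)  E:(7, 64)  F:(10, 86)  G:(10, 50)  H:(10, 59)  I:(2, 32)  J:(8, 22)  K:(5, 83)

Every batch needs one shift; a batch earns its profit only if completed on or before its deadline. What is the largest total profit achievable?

568

Take jobs in profit order; each goes to the latest open slot no later than its deadline.
By profit: F(d10,86), K(d5,83), B(d1,82), D(d3,71), E(d7,64), H(d10,59), G(d10,50), I(d2,32), J(d8,22), C(d4,19), A(d4,12)
F→slot 10; K→slot 5; B→slot 1; D→slot 3; E→slot 7; H→slot 9; G→slot 8; I→slot 2; J→slot 6; C→slot 4; A skipped.
Profit = 82 + 32 + 71 + 19 + 83 + 22 + 64 + 50 + 59 + 86 = 568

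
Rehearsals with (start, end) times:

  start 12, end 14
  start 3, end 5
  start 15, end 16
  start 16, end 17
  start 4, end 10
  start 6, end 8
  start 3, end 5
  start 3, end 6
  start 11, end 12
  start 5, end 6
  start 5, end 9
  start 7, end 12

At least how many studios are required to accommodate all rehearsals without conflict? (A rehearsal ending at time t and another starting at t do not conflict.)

The answer is the maximum number of intervals overlapping at any instant.
starts: [3, 3, 3, 4, 5, 5, 6, 7, 11, 12, 15, 16]
ends:   [5, 5, 6, 6, 8, 9, 10, 12, 12, 14, 16, 17]
s3→1 s3→2 s3→3 s4→4  — peak 4.

4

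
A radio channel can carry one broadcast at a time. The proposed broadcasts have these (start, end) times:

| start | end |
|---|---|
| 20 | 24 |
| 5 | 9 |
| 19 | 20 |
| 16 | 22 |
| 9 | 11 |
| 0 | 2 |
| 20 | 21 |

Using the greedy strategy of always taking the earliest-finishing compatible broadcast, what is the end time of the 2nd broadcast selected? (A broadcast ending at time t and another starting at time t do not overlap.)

9

Sorted by end: (0,2)  (5,9)  (9,11)  (19,20)  (20,21)  (16,22)  (20,24)
take (0,2); take (5,9); take (9,11); take (19,20); take (20,21).
Selected: (0,2) (5,9) (9,11) (19,20) (20,21)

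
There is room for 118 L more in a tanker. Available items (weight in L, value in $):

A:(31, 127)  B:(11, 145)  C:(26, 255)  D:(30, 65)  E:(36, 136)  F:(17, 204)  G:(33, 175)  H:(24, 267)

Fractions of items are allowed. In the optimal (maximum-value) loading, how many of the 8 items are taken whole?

5

Sort by value per unit weight and fill in that order.
Order: B (145/11=13.18) > F (204/17=12.00) > H (267/24=11.12) > C (255/26=9.81) > G (175/33=5.30) > A (127/31=4.10) > E (136/36=3.78) > D (65/30=2.17)
Fill: take B (11 @ 145) → take F (17 @ 204) → take H (24 @ 267) → take C (26 @ 255) → take G (33 @ 175) → take 7/31 of A → 28.68; 118/118 used.
5 item(s) taken whole; one partial (take 7/31 of A).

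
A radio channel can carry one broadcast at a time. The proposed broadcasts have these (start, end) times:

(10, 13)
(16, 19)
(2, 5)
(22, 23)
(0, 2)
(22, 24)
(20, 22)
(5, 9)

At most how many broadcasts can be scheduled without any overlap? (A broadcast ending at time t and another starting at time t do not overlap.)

Sort by end time and greedily take each interval whose start is ≥ the last chosen end.
By end time: (0,2), (2,5), (5,9), (10,13), (16,19), (20,22), (22,23), (22,24).
Pick (0,2); next start ≥ 2 → (2,5); next start ≥ 5 → (5,9); next start ≥ 9 → (10,13); next start ≥ 13 → (16,19); next start ≥ 19 → (20,22); next start ≥ 22 → (22,23).
Selected 7 broadcasts.

7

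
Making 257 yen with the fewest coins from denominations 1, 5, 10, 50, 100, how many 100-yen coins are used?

257 = 2×100 + 1×50 + 1×5 + 2×1
Count of 100: 2

2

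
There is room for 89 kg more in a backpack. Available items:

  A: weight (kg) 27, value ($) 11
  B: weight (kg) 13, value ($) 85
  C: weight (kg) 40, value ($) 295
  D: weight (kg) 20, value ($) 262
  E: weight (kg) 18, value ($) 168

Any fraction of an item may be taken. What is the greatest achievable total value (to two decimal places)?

Order: D (262/20=13.10) > E (168/18=9.33) > C (295/40=7.38) > B (85/13=6.54) > A (11/27=0.41)
Fill: take D (20 @ 262) → take E (18 @ 168) → take C (40 @ 295) → take 11/13 of B → 71.92; 89/89 used.
Total value = 796.92

796.92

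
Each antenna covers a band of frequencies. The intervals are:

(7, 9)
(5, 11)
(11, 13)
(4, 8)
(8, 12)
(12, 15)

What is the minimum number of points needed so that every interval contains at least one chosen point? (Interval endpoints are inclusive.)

Sort by right endpoint; whenever an interval is uncovered, place a point at its right end.
Sorted: [4,8] [7,9] [5,11] [8,12] [11,13] [12,15]
{[4,8],[7,9],[5,11],[8,12]} hit by 8; {[11,13],[12,15]} hit by 13.
Points: 8, 13 (2 total).

2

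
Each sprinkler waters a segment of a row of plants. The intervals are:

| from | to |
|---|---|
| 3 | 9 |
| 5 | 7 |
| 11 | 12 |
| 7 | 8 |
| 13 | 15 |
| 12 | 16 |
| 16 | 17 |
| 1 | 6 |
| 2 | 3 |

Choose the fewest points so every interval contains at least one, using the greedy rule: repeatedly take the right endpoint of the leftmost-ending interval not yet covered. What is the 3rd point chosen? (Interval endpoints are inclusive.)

Process intervals by earliest right end; each time one isn't hit yet, stab at its right endpoint.
Sorted: [2,3] [1,6] [5,7] [7,8] [3,9] [11,12] [13,15] [12,16] [16,17]
{[2,3],[1,6]} hit by 3; {[5,7],[7,8],[3,9]} hit by 7; {[11,12]} hit by 12; {[13,15],[12,16]} hit by 15; {[16,17]} hit by 17.
Points: 3, 7, 12, 15, 17 (5 total).

12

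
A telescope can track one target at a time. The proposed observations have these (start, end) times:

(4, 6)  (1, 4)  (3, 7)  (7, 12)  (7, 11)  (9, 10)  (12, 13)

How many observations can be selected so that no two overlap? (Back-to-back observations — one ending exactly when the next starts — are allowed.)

Sorted by end: (1,4)  (4,6)  (3,7)  (9,10)  (7,11)  (7,12)  (12,13)
take (1,4); take (4,6); take (9,10); skip (7,11); skip (7,12); take (12,13).
Selected 4 observations.

4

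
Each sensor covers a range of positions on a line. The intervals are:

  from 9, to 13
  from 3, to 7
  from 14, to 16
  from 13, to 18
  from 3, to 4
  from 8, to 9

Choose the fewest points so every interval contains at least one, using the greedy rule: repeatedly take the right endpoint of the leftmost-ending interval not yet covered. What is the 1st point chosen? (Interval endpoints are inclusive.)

Process intervals by earliest right end; each time one isn't hit yet, stab at its right endpoint.
By right end: [3,4]  [3,7]  [8,9]  [9,13]  [14,16]  [13,18]
[3,4] uncovered → point at 4; [8,9] uncovered → point at 9; [14,16] uncovered → point at 16.
Points: 4, 9, 16 (3 total).

4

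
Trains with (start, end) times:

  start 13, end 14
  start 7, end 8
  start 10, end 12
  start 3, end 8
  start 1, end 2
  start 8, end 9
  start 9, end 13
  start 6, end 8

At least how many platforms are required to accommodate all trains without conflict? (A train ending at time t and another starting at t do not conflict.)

Events (time:±→running): 1:+→1 2:-→0 3:+→1 6:+→2 7:+→3 … peak 3.

3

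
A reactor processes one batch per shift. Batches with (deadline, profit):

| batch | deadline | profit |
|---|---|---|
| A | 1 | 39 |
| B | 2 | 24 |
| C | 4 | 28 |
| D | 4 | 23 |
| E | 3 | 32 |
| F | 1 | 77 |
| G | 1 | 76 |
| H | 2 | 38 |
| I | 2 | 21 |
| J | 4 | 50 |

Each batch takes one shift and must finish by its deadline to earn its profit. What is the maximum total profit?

Take jobs in profit order; each goes to the latest open slot no later than its deadline.
Profit order: F=77 G=76 J=50 A=39 H=38 E=32 C=28 B=24 D=23 I=21
Assign: F→slot 1, G skipped, J→slot 4, A skipped, H→slot 2, E→slot 3, C skipped, B skipped, D skipped, I skipped.
Slots: [1:F] [2:H] [3:E] [4:J]
Profit = 77 + 38 + 32 + 50 = 197

197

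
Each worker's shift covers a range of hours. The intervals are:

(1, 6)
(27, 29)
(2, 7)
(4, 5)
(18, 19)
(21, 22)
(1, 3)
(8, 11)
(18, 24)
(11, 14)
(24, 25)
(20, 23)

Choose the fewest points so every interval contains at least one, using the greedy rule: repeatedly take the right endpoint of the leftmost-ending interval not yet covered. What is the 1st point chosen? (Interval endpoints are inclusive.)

Sort by right endpoint; whenever an interval is uncovered, place a point at its right end.
Sorted: [1,3] [4,5] [1,6] [2,7] [8,11] [11,14] [18,19] [21,22] [20,23] [18,24] [24,25] [27,29]
{[1,3]} hit by 3; {[4,5],[1,6],[2,7]} hit by 5; {[8,11],[11,14]} hit by 11; {[18,19]} hit by 19; {[21,22],[20,23],[18,24]} hit by 22; {[24,25]} hit by 25; {[27,29]} hit by 29.
Points: 3, 5, 11, 19, 22, 25, 29 (7 total).

3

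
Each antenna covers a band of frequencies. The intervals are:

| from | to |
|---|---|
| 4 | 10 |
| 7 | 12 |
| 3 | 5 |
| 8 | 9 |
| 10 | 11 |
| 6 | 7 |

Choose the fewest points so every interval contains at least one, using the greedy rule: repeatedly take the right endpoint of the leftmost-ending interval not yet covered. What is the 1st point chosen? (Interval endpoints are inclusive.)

5

Sort by right endpoint; whenever an interval is uncovered, place a point at its right end.
By right end: [3,5]  [6,7]  [8,9]  [4,10]  [10,11]  [7,12]
[3,5] uncovered → point at 5; [6,7] uncovered → point at 7; [8,9] uncovered → point at 9; [10,11] uncovered → point at 11.
Points: 5, 7, 9, 11 (4 total).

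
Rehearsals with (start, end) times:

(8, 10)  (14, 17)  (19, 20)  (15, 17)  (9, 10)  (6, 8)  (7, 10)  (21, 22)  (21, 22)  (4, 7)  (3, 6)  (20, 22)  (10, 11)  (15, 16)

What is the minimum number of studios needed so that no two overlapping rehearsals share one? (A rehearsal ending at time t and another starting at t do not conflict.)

Count concurrent intervals with a sweep; the peak is the room count.
Events (time:±→running): 3:+→1 4:+→2 6:-→1 6:+→2 7:-→1 7:+→2 8:-→1 8:+→2 9:+→3 … peak 3.

3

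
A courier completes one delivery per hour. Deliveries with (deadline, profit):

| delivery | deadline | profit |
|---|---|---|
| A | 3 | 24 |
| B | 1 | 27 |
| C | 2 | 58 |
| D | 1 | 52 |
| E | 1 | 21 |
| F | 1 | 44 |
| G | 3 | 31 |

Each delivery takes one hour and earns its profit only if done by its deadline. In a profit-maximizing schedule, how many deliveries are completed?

3

Take jobs in profit order; each goes to the latest open slot no later than its deadline.
Profit order: C=58 D=52 F=44 G=31 B=27 A=24 E=21
Assign: C→slot 2, D→slot 1, F skipped, G→slot 3, B skipped, A skipped, E skipped.
Slots: [1:D] [2:C] [3:G]
3 of 7 scheduled.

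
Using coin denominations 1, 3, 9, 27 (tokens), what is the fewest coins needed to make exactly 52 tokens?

6

Use the largest denomination that fits, subtract, and repeat.
52 − 1×27→25 − 2×9→7 − 2×3→1 − 1×1→0
Total coins = 1 + 2 + 2 + 1 = 6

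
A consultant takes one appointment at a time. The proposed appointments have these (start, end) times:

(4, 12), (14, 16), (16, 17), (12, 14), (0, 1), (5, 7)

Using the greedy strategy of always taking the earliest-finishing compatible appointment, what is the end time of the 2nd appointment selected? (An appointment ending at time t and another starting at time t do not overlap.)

7

Sort by end time and greedily take each interval whose start is ≥ the last chosen end.
By end time: (0,1), (5,7), (4,12), (12,14), (14,16), (16,17).
Pick (0,1); next start ≥ 1 → (5,7); next start ≥ 7 → (12,14); next start ≥ 14 → (14,16); next start ≥ 16 → (16,17).
Selected: (0,1) (5,7) (12,14) (14,16) (16,17)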